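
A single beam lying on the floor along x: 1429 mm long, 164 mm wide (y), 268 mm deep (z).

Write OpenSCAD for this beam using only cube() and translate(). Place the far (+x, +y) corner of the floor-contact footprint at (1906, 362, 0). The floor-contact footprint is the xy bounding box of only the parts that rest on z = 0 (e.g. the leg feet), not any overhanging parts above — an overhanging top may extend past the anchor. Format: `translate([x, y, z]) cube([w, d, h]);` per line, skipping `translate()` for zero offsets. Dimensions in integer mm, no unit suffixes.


translate([477, 198, 0]) cube([1429, 164, 268]);


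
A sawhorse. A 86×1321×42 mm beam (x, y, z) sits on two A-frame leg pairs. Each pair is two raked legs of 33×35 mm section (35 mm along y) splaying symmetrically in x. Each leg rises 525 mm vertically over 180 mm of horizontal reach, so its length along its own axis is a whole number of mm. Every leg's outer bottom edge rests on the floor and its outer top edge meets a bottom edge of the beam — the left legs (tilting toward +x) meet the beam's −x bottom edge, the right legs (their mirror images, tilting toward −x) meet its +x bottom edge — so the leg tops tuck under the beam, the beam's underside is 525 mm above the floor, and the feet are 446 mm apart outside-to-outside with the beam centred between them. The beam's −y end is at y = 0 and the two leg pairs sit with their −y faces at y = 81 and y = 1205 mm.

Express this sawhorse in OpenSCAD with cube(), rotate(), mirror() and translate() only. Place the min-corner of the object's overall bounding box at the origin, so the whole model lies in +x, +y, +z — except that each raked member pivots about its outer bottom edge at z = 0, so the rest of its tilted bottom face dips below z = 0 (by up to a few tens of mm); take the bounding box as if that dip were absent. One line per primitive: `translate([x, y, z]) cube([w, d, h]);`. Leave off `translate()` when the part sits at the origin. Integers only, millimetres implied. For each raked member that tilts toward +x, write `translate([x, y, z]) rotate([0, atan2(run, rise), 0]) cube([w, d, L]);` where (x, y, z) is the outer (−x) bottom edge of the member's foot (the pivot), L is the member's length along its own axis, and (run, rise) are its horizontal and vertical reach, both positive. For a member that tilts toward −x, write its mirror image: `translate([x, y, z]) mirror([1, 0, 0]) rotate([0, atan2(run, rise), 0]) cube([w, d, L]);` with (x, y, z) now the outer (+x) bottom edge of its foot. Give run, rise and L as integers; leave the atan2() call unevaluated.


translate([180, 0, 525]) cube([86, 1321, 42]);
translate([0, 81, 0]) rotate([0, atan2(180, 525), 0]) cube([33, 35, 555]);
translate([446, 81, 0]) mirror([1, 0, 0]) rotate([0, atan2(180, 525), 0]) cube([33, 35, 555]);
translate([0, 1205, 0]) rotate([0, atan2(180, 525), 0]) cube([33, 35, 555]);
translate([446, 1205, 0]) mirror([1, 0, 0]) rotate([0, atan2(180, 525), 0]) cube([33, 35, 555]);


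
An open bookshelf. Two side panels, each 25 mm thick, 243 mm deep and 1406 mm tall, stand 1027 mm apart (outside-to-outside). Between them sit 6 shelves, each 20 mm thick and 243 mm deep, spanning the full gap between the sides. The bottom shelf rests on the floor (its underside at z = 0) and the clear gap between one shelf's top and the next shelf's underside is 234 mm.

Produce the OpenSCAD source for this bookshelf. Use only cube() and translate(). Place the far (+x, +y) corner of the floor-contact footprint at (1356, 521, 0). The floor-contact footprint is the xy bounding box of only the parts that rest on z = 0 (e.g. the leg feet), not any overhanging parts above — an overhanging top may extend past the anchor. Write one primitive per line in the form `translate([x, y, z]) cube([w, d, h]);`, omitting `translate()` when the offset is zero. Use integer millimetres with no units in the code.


translate([329, 278, 0]) cube([25, 243, 1406]);
translate([1331, 278, 0]) cube([25, 243, 1406]);
translate([354, 278, 0]) cube([977, 243, 20]);
translate([354, 278, 254]) cube([977, 243, 20]);
translate([354, 278, 508]) cube([977, 243, 20]);
translate([354, 278, 762]) cube([977, 243, 20]);
translate([354, 278, 1016]) cube([977, 243, 20]);
translate([354, 278, 1270]) cube([977, 243, 20]);


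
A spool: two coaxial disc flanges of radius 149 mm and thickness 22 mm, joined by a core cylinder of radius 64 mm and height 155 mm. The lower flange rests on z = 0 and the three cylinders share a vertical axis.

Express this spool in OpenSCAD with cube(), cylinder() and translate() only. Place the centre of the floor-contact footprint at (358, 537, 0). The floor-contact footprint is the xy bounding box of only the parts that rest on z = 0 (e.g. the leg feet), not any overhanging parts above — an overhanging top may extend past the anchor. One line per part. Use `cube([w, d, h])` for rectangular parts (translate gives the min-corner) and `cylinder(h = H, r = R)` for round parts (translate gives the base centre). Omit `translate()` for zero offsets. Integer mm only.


translate([358, 537, 0]) cylinder(h = 22, r = 149);
translate([358, 537, 22]) cylinder(h = 155, r = 64);
translate([358, 537, 177]) cylinder(h = 22, r = 149);


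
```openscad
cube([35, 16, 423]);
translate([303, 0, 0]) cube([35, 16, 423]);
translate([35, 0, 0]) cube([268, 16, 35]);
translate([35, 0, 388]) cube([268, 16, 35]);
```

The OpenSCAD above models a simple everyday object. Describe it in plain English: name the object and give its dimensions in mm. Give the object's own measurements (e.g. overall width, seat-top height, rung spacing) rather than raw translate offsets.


A rectangular picture frame lying in the x–z plane (depth along y). The opening is 268 mm wide (x) by 353 mm tall (z), surrounded by a border 35 mm wide on all four sides. The frame is 16 mm deep and is made of two full-height vertical stiles with two horizontal rails fitted between them.


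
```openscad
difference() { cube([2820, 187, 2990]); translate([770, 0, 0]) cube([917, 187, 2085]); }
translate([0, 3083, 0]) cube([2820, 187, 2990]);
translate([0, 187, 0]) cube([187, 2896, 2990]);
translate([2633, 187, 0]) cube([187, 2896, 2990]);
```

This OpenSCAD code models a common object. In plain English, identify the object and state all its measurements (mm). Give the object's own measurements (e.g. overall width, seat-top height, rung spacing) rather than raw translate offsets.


A single room: four walls, each 2990 mm tall and 187 mm thick, enclosing an outside footprint 2820×3270 mm (x × y), no floor or roof. The front and back walls (−y and +y sides) run the full x-width; the side walls fit between their inner faces. A door opening 917 mm wide and 2085 mm tall is cut through the front wall from the floor up, its −x edge 770 mm from the wall's −x end.


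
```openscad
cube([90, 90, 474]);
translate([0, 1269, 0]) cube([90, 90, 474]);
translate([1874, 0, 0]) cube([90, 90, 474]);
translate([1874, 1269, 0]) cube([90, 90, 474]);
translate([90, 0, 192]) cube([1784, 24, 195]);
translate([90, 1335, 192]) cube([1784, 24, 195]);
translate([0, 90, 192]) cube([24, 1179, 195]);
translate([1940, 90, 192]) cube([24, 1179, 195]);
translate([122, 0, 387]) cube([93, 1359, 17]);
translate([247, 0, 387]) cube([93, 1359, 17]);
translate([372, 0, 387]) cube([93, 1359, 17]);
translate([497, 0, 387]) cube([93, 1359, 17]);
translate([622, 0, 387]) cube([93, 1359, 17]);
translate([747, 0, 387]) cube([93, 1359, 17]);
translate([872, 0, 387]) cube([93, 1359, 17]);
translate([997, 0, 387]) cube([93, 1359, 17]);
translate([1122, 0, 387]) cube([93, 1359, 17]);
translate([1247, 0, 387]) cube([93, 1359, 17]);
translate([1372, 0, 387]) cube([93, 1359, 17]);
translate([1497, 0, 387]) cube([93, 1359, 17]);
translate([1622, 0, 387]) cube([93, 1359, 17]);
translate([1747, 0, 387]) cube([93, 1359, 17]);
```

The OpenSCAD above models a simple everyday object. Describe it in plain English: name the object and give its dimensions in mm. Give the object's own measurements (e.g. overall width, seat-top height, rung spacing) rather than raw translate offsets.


A bed frame 1964 mm long (x) by 1359 mm wide (y). Four 90×90 mm corner posts, 474 mm tall, at the corners of the footprint. Four rails of 24 mm thickness and 195 mm height run between adjacent posts with their undersides at z = 192 mm, their outer faces flush with the outside of the frame (the two x-running rails run between the posts' inner faces; the two y-running rails run between the posts' inner faces). 14 slats, each 93 mm wide (x) and 17 mm thick, lie across the top of the two x-running rails, running the full 1359 mm width of the frame in y; along x they sit between the end posts with a 32 mm gap after the −x posts and between neighbouring slats, leaving 34 mm before the +x posts.


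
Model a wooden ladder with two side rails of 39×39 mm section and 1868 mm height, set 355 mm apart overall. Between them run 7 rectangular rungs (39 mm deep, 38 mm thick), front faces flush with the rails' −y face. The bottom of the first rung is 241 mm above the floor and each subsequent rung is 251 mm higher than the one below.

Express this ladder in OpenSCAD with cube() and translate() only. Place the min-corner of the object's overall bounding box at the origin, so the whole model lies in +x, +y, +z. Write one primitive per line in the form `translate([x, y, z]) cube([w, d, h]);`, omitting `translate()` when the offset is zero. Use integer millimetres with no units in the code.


cube([39, 39, 1868]);
translate([316, 0, 0]) cube([39, 39, 1868]);
translate([39, 0, 241]) cube([277, 39, 38]);
translate([39, 0, 492]) cube([277, 39, 38]);
translate([39, 0, 743]) cube([277, 39, 38]);
translate([39, 0, 994]) cube([277, 39, 38]);
translate([39, 0, 1245]) cube([277, 39, 38]);
translate([39, 0, 1496]) cube([277, 39, 38]);
translate([39, 0, 1747]) cube([277, 39, 38]);


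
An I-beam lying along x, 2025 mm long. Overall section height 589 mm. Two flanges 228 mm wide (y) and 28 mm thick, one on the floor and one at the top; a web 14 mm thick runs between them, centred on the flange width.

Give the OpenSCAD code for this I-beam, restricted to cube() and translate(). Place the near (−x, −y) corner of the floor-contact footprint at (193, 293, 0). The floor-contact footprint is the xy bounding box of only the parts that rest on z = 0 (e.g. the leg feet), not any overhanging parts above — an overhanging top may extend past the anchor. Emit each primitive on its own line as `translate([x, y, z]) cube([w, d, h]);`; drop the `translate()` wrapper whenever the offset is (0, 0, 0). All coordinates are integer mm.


translate([193, 293, 0]) cube([2025, 228, 28]);
translate([193, 400, 28]) cube([2025, 14, 533]);
translate([193, 293, 561]) cube([2025, 228, 28]);


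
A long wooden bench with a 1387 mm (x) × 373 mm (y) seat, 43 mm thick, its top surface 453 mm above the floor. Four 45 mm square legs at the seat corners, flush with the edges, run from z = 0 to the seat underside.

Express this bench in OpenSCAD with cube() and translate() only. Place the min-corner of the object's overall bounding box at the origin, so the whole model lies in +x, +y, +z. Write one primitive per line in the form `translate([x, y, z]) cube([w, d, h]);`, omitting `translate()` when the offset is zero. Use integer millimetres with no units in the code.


translate([0, 0, 410]) cube([1387, 373, 43]);
cube([45, 45, 410]);
translate([0, 328, 0]) cube([45, 45, 410]);
translate([1342, 0, 0]) cube([45, 45, 410]);
translate([1342, 328, 0]) cube([45, 45, 410]);


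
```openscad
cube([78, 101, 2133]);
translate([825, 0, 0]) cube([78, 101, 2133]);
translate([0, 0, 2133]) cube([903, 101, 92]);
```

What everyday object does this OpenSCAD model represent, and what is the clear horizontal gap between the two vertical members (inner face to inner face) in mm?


A door frame. The clear opening width is 747 mm.

Two 2133 mm tall posts with a header on top — a door frame. The left jamb is 78 mm wide at x = 0; the right jamb starts at x = 825. The clear opening is 825 − 78 = 747 mm.


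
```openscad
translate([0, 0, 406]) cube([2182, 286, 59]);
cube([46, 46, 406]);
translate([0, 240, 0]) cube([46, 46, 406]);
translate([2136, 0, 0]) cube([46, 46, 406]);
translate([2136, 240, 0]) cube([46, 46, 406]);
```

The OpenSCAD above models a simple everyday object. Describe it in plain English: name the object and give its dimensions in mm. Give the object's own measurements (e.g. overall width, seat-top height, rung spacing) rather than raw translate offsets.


A bench: a 2182×286 mm seat slab, 59 mm thick, top at z = 465 mm, on four 46×46 mm square legs flush with the seat corners and standing on z = 0.


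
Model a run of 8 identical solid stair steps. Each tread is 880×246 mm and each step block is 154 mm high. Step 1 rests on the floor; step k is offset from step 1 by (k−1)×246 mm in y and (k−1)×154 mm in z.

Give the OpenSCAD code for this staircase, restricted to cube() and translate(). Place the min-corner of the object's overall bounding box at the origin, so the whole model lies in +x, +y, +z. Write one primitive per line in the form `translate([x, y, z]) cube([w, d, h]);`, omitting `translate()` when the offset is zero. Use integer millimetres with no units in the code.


cube([880, 246, 154]);
translate([0, 246, 154]) cube([880, 246, 154]);
translate([0, 492, 308]) cube([880, 246, 154]);
translate([0, 738, 462]) cube([880, 246, 154]);
translate([0, 984, 616]) cube([880, 246, 154]);
translate([0, 1230, 770]) cube([880, 246, 154]);
translate([0, 1476, 924]) cube([880, 246, 154]);
translate([0, 1722, 1078]) cube([880, 246, 154]);


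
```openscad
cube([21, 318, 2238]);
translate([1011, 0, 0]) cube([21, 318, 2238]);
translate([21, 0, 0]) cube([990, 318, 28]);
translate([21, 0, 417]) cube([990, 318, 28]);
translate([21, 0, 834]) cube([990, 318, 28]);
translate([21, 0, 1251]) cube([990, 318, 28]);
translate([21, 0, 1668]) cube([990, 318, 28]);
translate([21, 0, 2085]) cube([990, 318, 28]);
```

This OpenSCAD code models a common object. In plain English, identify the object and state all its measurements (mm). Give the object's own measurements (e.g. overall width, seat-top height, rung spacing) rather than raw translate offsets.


An open bookshelf. Two side panels, each 21 mm thick, 318 mm deep and 2238 mm tall, stand 1032 mm apart (outside-to-outside). Between them sit 6 shelves, each 28 mm thick and 318 mm deep, spanning the full gap between the sides. The bottom shelf rests on the floor (its underside at z = 0) and the clear gap between one shelf's top and the next shelf's underside is 389 mm.


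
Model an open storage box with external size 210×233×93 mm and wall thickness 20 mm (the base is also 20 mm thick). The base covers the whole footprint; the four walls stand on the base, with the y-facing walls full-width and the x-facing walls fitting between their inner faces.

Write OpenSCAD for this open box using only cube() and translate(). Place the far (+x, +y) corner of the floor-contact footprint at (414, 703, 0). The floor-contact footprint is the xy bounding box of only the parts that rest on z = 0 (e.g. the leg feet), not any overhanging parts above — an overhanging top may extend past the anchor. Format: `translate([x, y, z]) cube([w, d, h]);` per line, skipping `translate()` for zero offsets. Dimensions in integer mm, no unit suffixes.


translate([204, 470, 0]) cube([210, 233, 20]);
translate([204, 470, 20]) cube([210, 20, 73]);
translate([204, 683, 20]) cube([210, 20, 73]);
translate([204, 490, 20]) cube([20, 193, 73]);
translate([394, 490, 20]) cube([20, 193, 73]);


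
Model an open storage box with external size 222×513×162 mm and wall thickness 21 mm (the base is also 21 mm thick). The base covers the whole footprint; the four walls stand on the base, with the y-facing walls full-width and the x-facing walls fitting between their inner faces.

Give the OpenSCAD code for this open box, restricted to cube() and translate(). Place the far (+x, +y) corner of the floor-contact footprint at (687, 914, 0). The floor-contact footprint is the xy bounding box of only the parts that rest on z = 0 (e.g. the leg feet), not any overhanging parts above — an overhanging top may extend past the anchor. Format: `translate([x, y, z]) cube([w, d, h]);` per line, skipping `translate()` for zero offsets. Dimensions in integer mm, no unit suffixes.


translate([465, 401, 0]) cube([222, 513, 21]);
translate([465, 401, 21]) cube([222, 21, 141]);
translate([465, 893, 21]) cube([222, 21, 141]);
translate([465, 422, 21]) cube([21, 471, 141]);
translate([666, 422, 21]) cube([21, 471, 141]);


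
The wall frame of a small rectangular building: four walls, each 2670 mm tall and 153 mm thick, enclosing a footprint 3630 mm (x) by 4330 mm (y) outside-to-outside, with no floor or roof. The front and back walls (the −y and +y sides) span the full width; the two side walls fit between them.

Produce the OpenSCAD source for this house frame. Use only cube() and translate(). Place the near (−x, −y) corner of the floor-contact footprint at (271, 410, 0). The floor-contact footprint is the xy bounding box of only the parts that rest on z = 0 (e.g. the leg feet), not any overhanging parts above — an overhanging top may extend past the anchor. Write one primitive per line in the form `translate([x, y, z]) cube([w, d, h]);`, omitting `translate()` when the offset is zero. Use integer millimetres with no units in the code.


translate([271, 410, 0]) cube([3630, 153, 2670]);
translate([271, 4587, 0]) cube([3630, 153, 2670]);
translate([271, 563, 0]) cube([153, 4024, 2670]);
translate([3748, 563, 0]) cube([153, 4024, 2670]);


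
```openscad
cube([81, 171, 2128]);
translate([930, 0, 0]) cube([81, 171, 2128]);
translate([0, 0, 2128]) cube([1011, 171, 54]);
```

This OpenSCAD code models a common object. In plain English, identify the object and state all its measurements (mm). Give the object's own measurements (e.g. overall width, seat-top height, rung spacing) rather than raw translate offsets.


A door frame. The clear opening is 849 mm wide and 2128 mm high. Two 81 mm wide jambs, 171 mm deep, stand either side of the opening from the floor to the top of the opening. A 54 mm thick head sits across the top of both jambs, spanning the full outside width of the frame.


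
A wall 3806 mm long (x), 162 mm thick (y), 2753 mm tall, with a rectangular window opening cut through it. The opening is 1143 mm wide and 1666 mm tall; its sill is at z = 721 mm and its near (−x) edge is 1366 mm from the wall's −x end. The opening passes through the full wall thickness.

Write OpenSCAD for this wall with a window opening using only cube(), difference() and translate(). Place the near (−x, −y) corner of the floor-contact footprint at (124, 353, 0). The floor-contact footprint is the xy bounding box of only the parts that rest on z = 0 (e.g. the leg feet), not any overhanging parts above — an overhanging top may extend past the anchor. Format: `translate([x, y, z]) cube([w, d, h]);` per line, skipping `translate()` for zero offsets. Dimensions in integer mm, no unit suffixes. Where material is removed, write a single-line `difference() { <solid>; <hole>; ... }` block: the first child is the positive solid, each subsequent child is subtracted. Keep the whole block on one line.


difference() { translate([124, 353, 0]) cube([3806, 162, 2753]); translate([1490, 353, 721]) cube([1143, 162, 1666]); }


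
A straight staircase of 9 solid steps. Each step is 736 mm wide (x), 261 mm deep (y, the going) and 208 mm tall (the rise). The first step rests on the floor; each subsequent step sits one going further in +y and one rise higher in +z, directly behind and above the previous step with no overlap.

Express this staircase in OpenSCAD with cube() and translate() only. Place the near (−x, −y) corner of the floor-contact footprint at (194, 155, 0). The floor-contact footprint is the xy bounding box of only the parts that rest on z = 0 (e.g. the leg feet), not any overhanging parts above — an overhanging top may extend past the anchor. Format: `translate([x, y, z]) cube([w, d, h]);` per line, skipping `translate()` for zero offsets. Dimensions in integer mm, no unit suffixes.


translate([194, 155, 0]) cube([736, 261, 208]);
translate([194, 416, 208]) cube([736, 261, 208]);
translate([194, 677, 416]) cube([736, 261, 208]);
translate([194, 938, 624]) cube([736, 261, 208]);
translate([194, 1199, 832]) cube([736, 261, 208]);
translate([194, 1460, 1040]) cube([736, 261, 208]);
translate([194, 1721, 1248]) cube([736, 261, 208]);
translate([194, 1982, 1456]) cube([736, 261, 208]);
translate([194, 2243, 1664]) cube([736, 261, 208]);


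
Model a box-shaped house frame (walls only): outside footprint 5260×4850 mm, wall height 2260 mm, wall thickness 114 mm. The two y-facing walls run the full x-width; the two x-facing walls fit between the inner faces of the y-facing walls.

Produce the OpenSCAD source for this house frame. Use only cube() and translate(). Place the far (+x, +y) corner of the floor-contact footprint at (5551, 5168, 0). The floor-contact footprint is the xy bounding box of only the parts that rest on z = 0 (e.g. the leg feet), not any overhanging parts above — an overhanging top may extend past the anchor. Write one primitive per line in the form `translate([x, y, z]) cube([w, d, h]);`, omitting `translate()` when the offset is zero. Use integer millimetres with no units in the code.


translate([291, 318, 0]) cube([5260, 114, 2260]);
translate([291, 5054, 0]) cube([5260, 114, 2260]);
translate([291, 432, 0]) cube([114, 4622, 2260]);
translate([5437, 432, 0]) cube([114, 4622, 2260]);


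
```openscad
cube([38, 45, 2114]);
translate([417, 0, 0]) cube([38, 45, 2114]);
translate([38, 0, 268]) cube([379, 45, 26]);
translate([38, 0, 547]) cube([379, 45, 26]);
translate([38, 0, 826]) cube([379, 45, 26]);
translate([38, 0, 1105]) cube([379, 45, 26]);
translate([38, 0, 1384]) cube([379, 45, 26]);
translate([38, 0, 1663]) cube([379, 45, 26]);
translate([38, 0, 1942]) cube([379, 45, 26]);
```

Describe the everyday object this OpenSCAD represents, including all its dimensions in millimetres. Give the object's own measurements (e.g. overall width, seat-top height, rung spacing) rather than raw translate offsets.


A straight ladder. Two 38×45 mm vertical rails, 2114 mm tall, stand 455 mm apart (outside-to-outside) with their front faces coplanar on the −y side. 7 rungs, each 45 mm deep and 26 mm tall, span between the inner faces of the rails, front faces flush with the rails. The lowest rung's underside is at z = 268 mm and rungs are spaced 279 mm apart (underside to underside).


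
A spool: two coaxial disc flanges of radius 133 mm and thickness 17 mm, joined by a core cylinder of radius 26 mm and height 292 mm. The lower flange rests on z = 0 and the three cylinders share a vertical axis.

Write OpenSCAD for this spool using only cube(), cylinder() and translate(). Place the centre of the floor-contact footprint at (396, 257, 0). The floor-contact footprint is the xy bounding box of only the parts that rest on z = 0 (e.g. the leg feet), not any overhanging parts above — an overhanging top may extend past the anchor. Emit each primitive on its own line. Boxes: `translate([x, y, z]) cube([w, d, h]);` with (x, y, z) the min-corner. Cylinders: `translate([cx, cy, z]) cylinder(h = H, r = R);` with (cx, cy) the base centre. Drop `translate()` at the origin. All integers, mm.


translate([396, 257, 0]) cylinder(h = 17, r = 133);
translate([396, 257, 17]) cylinder(h = 292, r = 26);
translate([396, 257, 309]) cylinder(h = 17, r = 133);


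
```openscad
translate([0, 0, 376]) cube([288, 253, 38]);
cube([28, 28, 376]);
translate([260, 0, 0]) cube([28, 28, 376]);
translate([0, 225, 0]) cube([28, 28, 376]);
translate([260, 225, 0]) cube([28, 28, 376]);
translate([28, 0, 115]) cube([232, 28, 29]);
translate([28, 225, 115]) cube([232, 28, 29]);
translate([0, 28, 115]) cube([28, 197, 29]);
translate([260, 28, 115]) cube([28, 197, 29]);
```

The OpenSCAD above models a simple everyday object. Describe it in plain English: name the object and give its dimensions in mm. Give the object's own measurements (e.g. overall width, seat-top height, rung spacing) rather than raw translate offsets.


A four-legged stool. The seat is a 288×253×38 mm slab whose top surface is at z = 414 mm; four square legs, each 28×28 mm in cross-section, run from the floor (z = 0) to the underside of the seat, each flush with a corner of the seat. Four stretchers, 28 mm wide and 29 mm tall, connect adjacent legs with their undersides at z = 115 mm, each running between the inner faces of the legs it joins and aligned with the legs' outer faces on the other axis.


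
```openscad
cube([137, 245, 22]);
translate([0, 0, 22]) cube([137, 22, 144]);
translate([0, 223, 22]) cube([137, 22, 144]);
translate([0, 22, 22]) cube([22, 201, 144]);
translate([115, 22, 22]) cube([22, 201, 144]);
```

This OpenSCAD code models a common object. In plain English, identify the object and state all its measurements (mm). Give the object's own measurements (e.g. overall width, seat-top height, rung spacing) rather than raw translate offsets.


An open-topped rectangular box: outside dimensions 137×245×166 mm, with a uniform wall and base thickness of 22 mm. The base is a full 137×245 slab on the floor; four walls sit on top of the base. The front and back walls (the −y and +y sides) span the full width; the two side walls fit between them.


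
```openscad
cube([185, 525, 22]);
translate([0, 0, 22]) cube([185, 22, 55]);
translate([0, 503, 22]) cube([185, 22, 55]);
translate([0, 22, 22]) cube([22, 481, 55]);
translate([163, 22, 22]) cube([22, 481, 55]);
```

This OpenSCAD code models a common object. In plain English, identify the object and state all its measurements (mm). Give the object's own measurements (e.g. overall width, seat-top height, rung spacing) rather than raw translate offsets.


An open-topped rectangular box: outside dimensions 185×525×77 mm, with a uniform wall and base thickness of 22 mm. The base is a full 185×525 slab on the floor; four walls sit on top of the base. The front and back walls (the −y and +y sides) span the full width; the two side walls fit between them.


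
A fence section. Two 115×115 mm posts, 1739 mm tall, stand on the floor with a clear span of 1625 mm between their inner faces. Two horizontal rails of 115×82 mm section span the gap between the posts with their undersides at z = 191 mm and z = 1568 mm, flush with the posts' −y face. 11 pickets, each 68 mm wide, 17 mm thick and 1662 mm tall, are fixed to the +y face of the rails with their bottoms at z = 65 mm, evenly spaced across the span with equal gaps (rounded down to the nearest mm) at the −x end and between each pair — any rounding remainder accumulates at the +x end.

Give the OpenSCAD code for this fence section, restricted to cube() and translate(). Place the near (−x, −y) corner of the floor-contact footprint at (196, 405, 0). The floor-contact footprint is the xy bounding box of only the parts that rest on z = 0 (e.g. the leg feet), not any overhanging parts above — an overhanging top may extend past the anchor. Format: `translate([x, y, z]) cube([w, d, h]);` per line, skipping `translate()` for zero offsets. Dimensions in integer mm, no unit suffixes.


translate([196, 405, 0]) cube([115, 115, 1739]);
translate([1936, 405, 0]) cube([115, 115, 1739]);
translate([311, 405, 191]) cube([1625, 115, 82]);
translate([311, 405, 1568]) cube([1625, 115, 82]);
translate([384, 520, 65]) cube([68, 17, 1662]);
translate([525, 520, 65]) cube([68, 17, 1662]);
translate([666, 520, 65]) cube([68, 17, 1662]);
translate([807, 520, 65]) cube([68, 17, 1662]);
translate([948, 520, 65]) cube([68, 17, 1662]);
translate([1089, 520, 65]) cube([68, 17, 1662]);
translate([1230, 520, 65]) cube([68, 17, 1662]);
translate([1371, 520, 65]) cube([68, 17, 1662]);
translate([1512, 520, 65]) cube([68, 17, 1662]);
translate([1653, 520, 65]) cube([68, 17, 1662]);
translate([1794, 520, 65]) cube([68, 17, 1662]);


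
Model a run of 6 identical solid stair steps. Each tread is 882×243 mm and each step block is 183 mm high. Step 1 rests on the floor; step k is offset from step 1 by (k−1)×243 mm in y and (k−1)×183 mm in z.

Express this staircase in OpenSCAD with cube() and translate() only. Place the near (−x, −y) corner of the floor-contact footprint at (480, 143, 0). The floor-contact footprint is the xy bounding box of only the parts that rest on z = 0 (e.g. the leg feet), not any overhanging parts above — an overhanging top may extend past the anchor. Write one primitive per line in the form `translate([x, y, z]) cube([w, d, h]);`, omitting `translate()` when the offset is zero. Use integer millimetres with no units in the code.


translate([480, 143, 0]) cube([882, 243, 183]);
translate([480, 386, 183]) cube([882, 243, 183]);
translate([480, 629, 366]) cube([882, 243, 183]);
translate([480, 872, 549]) cube([882, 243, 183]);
translate([480, 1115, 732]) cube([882, 243, 183]);
translate([480, 1358, 915]) cube([882, 243, 183]);


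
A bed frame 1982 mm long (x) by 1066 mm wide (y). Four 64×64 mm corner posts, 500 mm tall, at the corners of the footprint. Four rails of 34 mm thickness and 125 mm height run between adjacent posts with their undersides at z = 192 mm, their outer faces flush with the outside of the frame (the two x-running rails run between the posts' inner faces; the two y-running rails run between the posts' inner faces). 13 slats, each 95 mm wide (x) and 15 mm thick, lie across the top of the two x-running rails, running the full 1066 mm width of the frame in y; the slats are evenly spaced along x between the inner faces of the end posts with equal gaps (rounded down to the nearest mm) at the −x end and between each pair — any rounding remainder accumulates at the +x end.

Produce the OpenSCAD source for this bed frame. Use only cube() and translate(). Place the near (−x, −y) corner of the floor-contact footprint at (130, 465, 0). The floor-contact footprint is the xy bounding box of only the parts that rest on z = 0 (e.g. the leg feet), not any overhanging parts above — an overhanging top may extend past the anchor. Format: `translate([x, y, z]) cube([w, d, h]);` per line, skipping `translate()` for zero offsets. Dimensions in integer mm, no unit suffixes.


// slat z = rail_z + rail_h = 192 + 125 = 317
// slat gap = ⌊(1854 − 13·95) / 14⌋ = 44
translate([130, 465, 0]) cube([64, 64, 500]);
translate([130, 1467, 0]) cube([64, 64, 500]);
translate([2048, 465, 0]) cube([64, 64, 500]);
translate([2048, 1467, 0]) cube([64, 64, 500]);
translate([194, 465, 192]) cube([1854, 34, 125]);
translate([194, 1497, 192]) cube([1854, 34, 125]);
translate([130, 529, 192]) cube([34, 938, 125]);
translate([2078, 529, 192]) cube([34, 938, 125]);
translate([238, 465, 317]) cube([95, 1066, 15]);
translate([377, 465, 317]) cube([95, 1066, 15]);
translate([516, 465, 317]) cube([95, 1066, 15]);
translate([655, 465, 317]) cube([95, 1066, 15]);
translate([794, 465, 317]) cube([95, 1066, 15]);
translate([933, 465, 317]) cube([95, 1066, 15]);
translate([1072, 465, 317]) cube([95, 1066, 15]);
translate([1211, 465, 317]) cube([95, 1066, 15]);
translate([1350, 465, 317]) cube([95, 1066, 15]);
translate([1489, 465, 317]) cube([95, 1066, 15]);
translate([1628, 465, 317]) cube([95, 1066, 15]);
translate([1767, 465, 317]) cube([95, 1066, 15]);
translate([1906, 465, 317]) cube([95, 1066, 15]);


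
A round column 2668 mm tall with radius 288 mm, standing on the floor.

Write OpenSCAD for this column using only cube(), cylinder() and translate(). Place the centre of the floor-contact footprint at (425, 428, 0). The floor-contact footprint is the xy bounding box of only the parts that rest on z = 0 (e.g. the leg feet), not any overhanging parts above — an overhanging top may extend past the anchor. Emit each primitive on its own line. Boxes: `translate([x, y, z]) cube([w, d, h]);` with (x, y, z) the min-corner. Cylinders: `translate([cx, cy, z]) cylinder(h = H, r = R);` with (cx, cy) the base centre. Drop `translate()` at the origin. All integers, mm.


translate([425, 428, 0]) cylinder(h = 2668, r = 288);


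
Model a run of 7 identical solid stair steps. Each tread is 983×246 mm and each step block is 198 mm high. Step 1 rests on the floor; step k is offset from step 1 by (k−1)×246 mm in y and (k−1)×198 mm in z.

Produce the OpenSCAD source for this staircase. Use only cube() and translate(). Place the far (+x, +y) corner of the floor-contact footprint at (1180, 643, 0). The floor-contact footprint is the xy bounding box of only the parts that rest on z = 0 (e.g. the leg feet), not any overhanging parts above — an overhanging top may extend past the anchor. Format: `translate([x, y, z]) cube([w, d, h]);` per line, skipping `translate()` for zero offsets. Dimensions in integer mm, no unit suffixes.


translate([197, 397, 0]) cube([983, 246, 198]);
translate([197, 643, 198]) cube([983, 246, 198]);
translate([197, 889, 396]) cube([983, 246, 198]);
translate([197, 1135, 594]) cube([983, 246, 198]);
translate([197, 1381, 792]) cube([983, 246, 198]);
translate([197, 1627, 990]) cube([983, 246, 198]);
translate([197, 1873, 1188]) cube([983, 246, 198]);


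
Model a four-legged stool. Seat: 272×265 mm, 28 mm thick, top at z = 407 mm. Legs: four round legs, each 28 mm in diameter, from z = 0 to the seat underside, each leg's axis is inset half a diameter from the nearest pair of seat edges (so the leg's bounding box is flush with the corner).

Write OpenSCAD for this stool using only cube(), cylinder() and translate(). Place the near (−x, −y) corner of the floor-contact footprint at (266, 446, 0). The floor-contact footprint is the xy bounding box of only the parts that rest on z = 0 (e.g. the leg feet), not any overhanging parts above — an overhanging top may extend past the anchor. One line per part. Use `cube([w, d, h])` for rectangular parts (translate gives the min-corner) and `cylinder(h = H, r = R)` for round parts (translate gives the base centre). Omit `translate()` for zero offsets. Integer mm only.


translate([266, 446, 379]) cube([272, 265, 28]);
translate([280, 460, 0]) cylinder(h = 379, r = 14);
translate([524, 460, 0]) cylinder(h = 379, r = 14);
translate([280, 697, 0]) cylinder(h = 379, r = 14);
translate([524, 697, 0]) cylinder(h = 379, r = 14);


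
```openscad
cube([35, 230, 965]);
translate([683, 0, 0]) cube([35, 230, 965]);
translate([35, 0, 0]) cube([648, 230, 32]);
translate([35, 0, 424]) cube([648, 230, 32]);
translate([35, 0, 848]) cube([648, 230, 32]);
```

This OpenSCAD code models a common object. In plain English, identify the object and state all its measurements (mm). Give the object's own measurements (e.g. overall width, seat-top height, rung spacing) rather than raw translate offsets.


An open bookshelf. Two side panels, each 35 mm thick, 230 mm deep and 965 mm tall, stand 718 mm apart (outside-to-outside). Between them sit 3 shelves, each 32 mm thick and 230 mm deep, spanning the full gap between the sides. The bottom shelf rests on the floor (its underside at z = 0) and the clear gap between one shelf's top and the next shelf's underside is 392 mm.


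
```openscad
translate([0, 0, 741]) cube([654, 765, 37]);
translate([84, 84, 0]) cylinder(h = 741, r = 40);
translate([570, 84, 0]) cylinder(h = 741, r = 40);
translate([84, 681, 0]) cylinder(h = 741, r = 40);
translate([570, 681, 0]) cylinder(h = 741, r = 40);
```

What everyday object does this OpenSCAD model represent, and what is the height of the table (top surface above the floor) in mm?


A table. The table height is 778 mm.

A 654×765×37 slab sits at z = 741 on four Ø80 mm round legs — a table. The top surface is at 741 + 37 = 778 mm.


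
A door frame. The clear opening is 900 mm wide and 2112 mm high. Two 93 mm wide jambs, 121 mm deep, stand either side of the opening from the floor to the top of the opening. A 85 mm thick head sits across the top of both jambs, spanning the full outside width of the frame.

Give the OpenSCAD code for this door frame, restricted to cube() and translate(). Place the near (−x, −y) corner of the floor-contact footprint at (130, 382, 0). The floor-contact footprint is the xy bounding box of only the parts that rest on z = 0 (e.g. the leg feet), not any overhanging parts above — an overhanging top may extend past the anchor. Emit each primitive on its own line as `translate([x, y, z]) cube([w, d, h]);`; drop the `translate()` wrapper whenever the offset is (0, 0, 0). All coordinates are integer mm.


translate([130, 382, 0]) cube([93, 121, 2112]);
translate([1123, 382, 0]) cube([93, 121, 2112]);
translate([130, 382, 2112]) cube([1086, 121, 85]);


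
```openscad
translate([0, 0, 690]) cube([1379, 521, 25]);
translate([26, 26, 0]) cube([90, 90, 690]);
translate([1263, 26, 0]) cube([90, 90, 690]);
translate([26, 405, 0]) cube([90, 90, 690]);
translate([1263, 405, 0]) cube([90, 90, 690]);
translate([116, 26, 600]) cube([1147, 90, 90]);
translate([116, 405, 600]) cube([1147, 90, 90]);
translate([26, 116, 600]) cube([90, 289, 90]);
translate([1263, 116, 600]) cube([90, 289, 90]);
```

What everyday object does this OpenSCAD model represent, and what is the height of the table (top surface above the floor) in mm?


A table. The table height is 715 mm.

A 1379×521×25 slab sits at z = 690 on four 90 mm square posts — a table. The top surface is at 690 + 25 = 715 mm.


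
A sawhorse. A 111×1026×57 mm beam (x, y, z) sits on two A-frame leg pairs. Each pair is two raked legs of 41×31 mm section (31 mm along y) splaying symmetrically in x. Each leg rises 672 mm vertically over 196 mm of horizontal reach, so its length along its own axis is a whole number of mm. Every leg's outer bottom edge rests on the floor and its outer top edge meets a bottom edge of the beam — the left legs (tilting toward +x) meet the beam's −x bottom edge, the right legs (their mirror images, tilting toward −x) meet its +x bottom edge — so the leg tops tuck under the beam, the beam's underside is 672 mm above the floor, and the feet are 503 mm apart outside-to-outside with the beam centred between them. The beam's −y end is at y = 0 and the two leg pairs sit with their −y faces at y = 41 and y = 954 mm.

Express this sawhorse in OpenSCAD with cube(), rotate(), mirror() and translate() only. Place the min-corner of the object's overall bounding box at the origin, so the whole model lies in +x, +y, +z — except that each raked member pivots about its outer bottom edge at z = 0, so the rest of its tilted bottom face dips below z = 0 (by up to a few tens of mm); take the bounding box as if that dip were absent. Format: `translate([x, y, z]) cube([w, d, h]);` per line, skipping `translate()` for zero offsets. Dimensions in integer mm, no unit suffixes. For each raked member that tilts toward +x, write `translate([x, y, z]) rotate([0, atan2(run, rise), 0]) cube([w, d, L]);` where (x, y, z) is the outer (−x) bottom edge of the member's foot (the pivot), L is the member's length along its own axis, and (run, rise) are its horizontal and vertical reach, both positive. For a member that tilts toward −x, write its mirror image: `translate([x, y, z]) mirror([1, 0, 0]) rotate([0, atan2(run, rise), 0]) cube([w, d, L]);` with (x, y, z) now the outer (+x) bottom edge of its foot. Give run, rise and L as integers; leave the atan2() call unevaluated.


// leg length = √(196² + 672²) = 700
// right-leg outer foot x = 2·196 + 111 = 503
// beam min-corner = (196, 0, 672)
translate([196, 0, 672]) cube([111, 1026, 57]);
translate([0, 41, 0]) rotate([0, atan2(196, 672), 0]) cube([41, 31, 700]);
translate([503, 41, 0]) mirror([1, 0, 0]) rotate([0, atan2(196, 672), 0]) cube([41, 31, 700]);
translate([0, 954, 0]) rotate([0, atan2(196, 672), 0]) cube([41, 31, 700]);
translate([503, 954, 0]) mirror([1, 0, 0]) rotate([0, atan2(196, 672), 0]) cube([41, 31, 700]);


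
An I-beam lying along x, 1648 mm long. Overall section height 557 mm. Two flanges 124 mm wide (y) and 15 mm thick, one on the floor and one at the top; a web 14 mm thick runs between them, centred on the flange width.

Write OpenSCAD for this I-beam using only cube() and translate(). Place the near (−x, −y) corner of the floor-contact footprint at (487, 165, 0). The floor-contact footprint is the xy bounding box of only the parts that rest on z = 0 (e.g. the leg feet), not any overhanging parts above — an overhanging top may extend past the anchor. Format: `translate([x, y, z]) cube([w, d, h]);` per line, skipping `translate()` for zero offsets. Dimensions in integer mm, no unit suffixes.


translate([487, 165, 0]) cube([1648, 124, 15]);
translate([487, 220, 15]) cube([1648, 14, 527]);
translate([487, 165, 542]) cube([1648, 124, 15]);
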